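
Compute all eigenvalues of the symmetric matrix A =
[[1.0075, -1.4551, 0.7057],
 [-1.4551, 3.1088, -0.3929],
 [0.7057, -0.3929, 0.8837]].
sigma(A) ≈ {0, 1, 4}

A is real symmetric, so its spectrum consists of real eigenvalues. Expanding the characteristic polynomial of the displayed matrix gives
  det(λ I - A) = p(λ) = λ^3 + (-5)λ^2 + (4)λ + (0).
Solving p(λ) = 0 yields eigenvalues ≈ 0, 1, 4. (A is shown rounded to 4 decimals, so these recover the underlying integer eigenvalues to within that precision.)
Verification: the trace of A = 5 equals the sum of eigenvalues 5, and det(A) ≈ -0.0001 matches the eigenvalue product 0.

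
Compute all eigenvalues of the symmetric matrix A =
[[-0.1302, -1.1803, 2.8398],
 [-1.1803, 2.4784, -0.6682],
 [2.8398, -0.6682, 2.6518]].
sigma(A) ≈ {-2, 2, 5}

A is real symmetric, so its spectrum consists of real eigenvalues. Expanding the characteristic polynomial of the displayed matrix gives
  det(λ I - A) = p(λ) = λ^3 + (-5)λ^2 + (-4)λ + (20).
Solving p(λ) = 0 yields eigenvalues ≈ -2, 2, 5. (A is shown rounded to 4 decimals, so these recover the underlying integer eigenvalues to within that precision.)
Verification: the trace of A = 5 equals the sum of eigenvalues 5, and det(A) ≈ -19.9994 matches the eigenvalue product -20.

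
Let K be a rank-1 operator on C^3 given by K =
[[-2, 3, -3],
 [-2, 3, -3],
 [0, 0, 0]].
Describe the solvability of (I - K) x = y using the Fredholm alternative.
(I - K) is singular (det(I - K) = 0, i.e. 1 ∈ sigma(K)). (I - K) x = y is solvable iff y ⊥ ker((I - K)^*) = span{(-2, 3, -3)}, i.e. iff -2y_1 + 3y_2 - 3y_3 = 0. When solvable, the solutions are x = y + c·(1, 1, 0), c arbitrary (ker(I - K) = span{(1, 1, 0)}, dimension 1).

K has rank 1, so it is an outer product K = u v^T: every row of K is a multiple of one row vector. Reading off the entries, u = (1, 1, 0) and v = (-2, 3, -3) (row i of K equals u_i·v^T). A rank-one matrix u v^T satisfies K u = u (v·u) and kills the (2)-dimensional subspace v^⊥, so its characteristic polynomial is lambda^2 (lambda - v·u) with v·u = tr K = 1. Hence the eigenvalues of I - K are 1 (multiplicity 2) and 1 - (1) = 0, so det(I - K) = 0. (Direct check: I - K =
[[3, -3, 3],
 [2, -2, 3],
 [0, 0, 1]]
has determinant 0.) So 1 is an eigenvalue of K and (I - K) is not invertible. The finite-dimensional Fredholm alternative says: either (I - K) is invertible, or ker(I - K) ≠ {0} and then range(I - K) = ker((I - K)^*)^⊥, with dim ker(I - K) = dim ker((I - K)^*). We are in the second case, so we need both kernels. Kernel of I - K: (I - K) u = u - u (v·u) = u - u = 0, so ker(I - K) = span{u} = span{(1, 1, 0)} (it is exactly 1-dimensional because rank(I - K) = 2). Kernel of the adjoint: K is real, so (I - K)^* = I - K^T = I - v u^T, and (I - v u^T) v = v - v (u·v) = 0; hence ker((I - K)^*) = span{v} = span{(-2, 3, -3)}. Therefore (I - K) x = y is solvable iff <y, v> = 0, i.e. iff -2y_1 + 3y_2 - 3y_3 = 0. When this holds, K y = u (v·y) = 0, so (I - K) y = y and x = y is a particular solution; the full solution set is the line x = y + c·u = y + c·(1, 1, 0), c ∈ C.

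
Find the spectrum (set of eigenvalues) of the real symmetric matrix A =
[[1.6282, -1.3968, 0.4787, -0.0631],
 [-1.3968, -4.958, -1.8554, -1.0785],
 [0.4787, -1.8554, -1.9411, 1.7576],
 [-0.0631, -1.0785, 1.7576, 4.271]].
sigma(A) ≈ {-6, -2, 2, 5}

A is real symmetric, so its spectrum consists of real eigenvalues. Expanding the characteristic polynomial of the displayed matrix gives
  det(λ I - A) = p(λ) = λ^4 + (1)λ^3 + (-34)λ^2 + (-3.9975)λ + (120.0029).
Solving p(λ) = 0 yields eigenvalues ≈ -6, -2, 2, 5. (A is shown rounded to 4 decimals, so these recover the underlying integer eigenvalues to within that precision.)
Verification: the trace of A = -1 equals the sum of eigenvalues -1, and det(A) ≈ 120.0029 matches the eigenvalue product 120.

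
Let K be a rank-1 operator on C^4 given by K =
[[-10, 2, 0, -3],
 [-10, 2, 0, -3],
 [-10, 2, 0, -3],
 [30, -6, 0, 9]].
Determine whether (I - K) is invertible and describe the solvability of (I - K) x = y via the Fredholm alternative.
(I - K) is singular (det(I - K) = 0, i.e. 1 ∈ sigma(K)). (I - K) x = y is solvable iff y ⊥ ker((I - K)^*) = span{(-10, 2, 0, -3)}, i.e. iff -10y_1 + 2y_2 - 3y_4 = 0. When solvable, the solutions are x = y + c·(1, 1, 1, -3), c arbitrary (ker(I - K) = span{(1, 1, 1, -3)}, dimension 1).

K has rank 1, so it is an outer product K = u v^T: every row of K is a multiple of one row vector. Reading off the entries, u = (1, 1, 1, -3) and v = (-10, 2, 0, -3) (row i of K equals u_i·v^T). A rank-one matrix u v^T satisfies K u = u (v·u) and kills the (3)-dimensional subspace v^⊥, so its characteristic polynomial is lambda^3 (lambda - v·u) with v·u = tr K = 1. Hence the eigenvalues of I - K are 1 (multiplicity 3) and 1 - (1) = 0, so det(I - K) = 0. (Direct check: I - K =
[[11, -2, 0, 3],
 [10, -1, 0, 3],
 [10, -2, 1, 3],
 [-30, 6, 0, -8]]
has determinant 0.) So 1 is an eigenvalue of K and (I - K) is not invertible. The finite-dimensional Fredholm alternative says: either (I - K) is invertible, or ker(I - K) ≠ {0} and then range(I - K) = ker((I - K)^*)^⊥, with dim ker(I - K) = dim ker((I - K)^*). We are in the second case, so we need both kernels. Kernel of I - K: (I - K) u = u - u (v·u) = u - u = 0, so ker(I - K) = span{u} = span{(1, 1, 1, -3)} (it is exactly 1-dimensional because rank(I - K) = 3). Kernel of the adjoint: K is real, so (I - K)^* = I - K^T = I - v u^T, and (I - v u^T) v = v - v (u·v) = 0; hence ker((I - K)^*) = span{v} = span{(-10, 2, 0, -3)}. Therefore (I - K) x = y is solvable iff <y, v> = 0, i.e. iff -10y_1 + 2y_2 - 3y_4 = 0. When this holds, K y = u (v·y) = 0, so (I - K) y = y and x = y is a particular solution; the full solution set is the line x = y + c·u = y + c·(1, 1, 1, -3), c ∈ C.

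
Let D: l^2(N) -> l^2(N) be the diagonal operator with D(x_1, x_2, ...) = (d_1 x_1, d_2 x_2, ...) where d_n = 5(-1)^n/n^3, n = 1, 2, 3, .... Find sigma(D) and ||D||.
sigma(D) = {5(-1)^n/n^3 : n ≥ 1} ∪ {0}; ||D|| = 5

A bounded diagonal operator on l^2 with diagonal entries d_n has spectrum equal to the closure of {d_n : n ≥ 1}: every d_n is an eigenvalue (with eigenvector e_n), so {d_n} ⊂ sigma(D); the spectrum is closed, so its closure is too; and for lambda not in the closure, (D - lambda I) has bounded inverse (the diagonal entries 1/(d_n - lambda) are bounded). For our sequence d_n = 5(-1)^n/n^3, n = 1, 2, 3, ...:
  - {d_n} = {5(-1)^n/n^3 : n ≥ 1}; the only limit point is 0
  - closure = {5(-1)^n/n^3 : n ≥ 1} ∪ {0}
For the norm: a diagonal operator has ||D|| = sup_n |d_n|. Here |d_n| = 5/n^3 is decreasing, so sup_n |d_n| = |d_1| = 5. So ||D|| = 5.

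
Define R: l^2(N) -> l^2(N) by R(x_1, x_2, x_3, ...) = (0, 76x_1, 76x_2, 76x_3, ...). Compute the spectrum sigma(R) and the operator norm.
sigma(R) = closed disk {z in C : |z| ≤ 76}; ||R|| = 76

Note R = 76·U where U is the unit right shift (U x)_k = x_{k-1} (with x_0 := 0); so ||R|| = 76||U|| and sigma(R) = 76·sigma(U). ||R x||^2 = sum_{k≥1} |76x_k|^2 = 5776||x||^2, so ||R|| = 76 and sigma(R) ⊂ {|z| ≤ 76}. For any |lambda| < 76, the equation (R - lambda I) x = 0 forces x_1 = 0, then 76x_k = lambda x_{k+1} ⇒ x = 0, so R has no eigenvalues. But (R - lambda I) is not surjective for |lambda| < 76: solving (R - lambda I) x = e_1 would require x_n proportional to (lambda/76)^(-n), which is not in l^2. So every |lambda| < 76 lies in the residual spectrum. The boundary |lambda| = 76 is in the approximate point spectrum (the spectrum is closed). Hence sigma(R) is the closed disk of radius 76.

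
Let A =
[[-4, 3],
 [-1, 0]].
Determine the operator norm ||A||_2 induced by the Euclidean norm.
||A||_2 = sqrt((26 + sqrt(640))/2) ≈ 5.0645 (= sqrt(largest eigenvalue of A^T A))

||A||_2 = sigma_max(A) = sqrt(lambda_max(A^T A)). Form the symmetric matrix M = A^T A =
[[17, -12],
 [-12, 9]].
Its characteristic polynomial (trace, determinant of M give the coefficients) is
  p(λ) = det(λ I - M) = λ^2 - 26λ + 9.
For λ^2 - 26λ + 9 the discriminant is 640. It is nonnegative but not a perfect square, so the roots are real and irrational: λ = (26 ± sqrt(640))/2 ≈ 25.6491, 0.3509.
So the eigenvalues of A^T A are ≈ 0.3509, 25.6491 (all ≥ 0, as they must be for A^T A). The largest is λ_max = (26 + sqrt(640))/2 ≈ 25.6491, hence ||A||_2 = sqrt(λ_max) = sqrt((26 + sqrt(640))/2) ≈ 5.0645.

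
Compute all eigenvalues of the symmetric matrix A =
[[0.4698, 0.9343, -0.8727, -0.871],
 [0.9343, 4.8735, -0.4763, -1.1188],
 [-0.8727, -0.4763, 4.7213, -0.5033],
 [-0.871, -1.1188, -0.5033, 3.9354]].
sigma(A) ≈ {0, 3, 5, 6}

A is real symmetric, so its spectrum consists of real eigenvalues. Expanding the characteristic polynomial of the displayed matrix gives
  det(λ I - A) = p(λ) = λ^4 + (-14)λ^3 + (63)λ^2 + (-90)λ + (0).
Solving p(λ) = 0 yields eigenvalues ≈ 0, 3, 5, 6. (A is shown rounded to 4 decimals, so these recover the underlying integer eigenvalues to within that precision.)
Verification: the trace of A = 14 equals the sum of eigenvalues 14, and det(A) ≈ 0.0008 matches the eigenvalue product 0.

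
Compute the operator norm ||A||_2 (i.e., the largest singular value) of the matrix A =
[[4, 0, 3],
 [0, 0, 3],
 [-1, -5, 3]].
||A||_2 ≈ 6.442 (= sqrt(largest eigenvalue of A^T A))

||A||_2 = sigma_max(A) = sqrt(lambda_max(A^T A)). Form the symmetric matrix M = A^T A =
[[17, 5, 9],
 [5, 25, -15],
 [9, -15, 27]].
Its characteristic polynomial (trace, sum of principal 2x2 minors, determinant of M give the coefficients) is
  p(λ) = det(λ I - M) = λ^3 - 69λ^2 + 1228λ - 3600.
No integer candidate from the rational root theorem (±divisors of 3600) is a root, so the roots are irrational. The cubic discriminant is Δ = 182478416 > 0, so there are three distinct real roots. p(3) = -510 and p(4) = 272 have opposite signs, so a root lies in (3, 4); Newton's method refines it to λ ≈ 3.6349. p(23) = 310 and p(24) = -48 have opposite signs, so a root lies in (23, 24); Newton's method refines it to λ ≈ 23.8653. p(41) = -320 and p(42) = 348 have opposite signs, so a root lies in (41, 42); Newton's method refines it to λ ≈ 41.4998. Check (Vieta): the three roots sum to 69, matching tr M = 69.
So the eigenvalues of A^T A are ≈ 3.6349, 23.8653, 41.4998 (all ≥ 0, as they must be for A^T A). The largest is λ_max ≈ 41.4998, hence ||A||_2 = sqrt(λ_max) ≈ 6.442.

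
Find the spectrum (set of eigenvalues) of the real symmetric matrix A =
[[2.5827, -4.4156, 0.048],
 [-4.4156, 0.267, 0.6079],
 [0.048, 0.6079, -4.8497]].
sigma(A) ≈ {-5, -3, 6}

A is real symmetric, so its spectrum consists of real eigenvalues. Expanding the characteristic polynomial of the displayed matrix gives
  det(λ I - A) = p(λ) = λ^3 + (2)λ^2 + (-33)λ + (-90).
Solving p(λ) = 0 yields eigenvalues ≈ -5, -3, 6. (A is shown rounded to 4 decimals, so these recover the underlying integer eigenvalues to within that precision.)
Verification: the trace of A = -2 equals the sum of eigenvalues -2, and det(A) ≈ 90.0002 matches the eigenvalue product 90.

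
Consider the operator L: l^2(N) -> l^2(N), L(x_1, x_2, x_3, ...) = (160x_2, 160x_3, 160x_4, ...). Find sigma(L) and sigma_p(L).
sigma(L) = closed disk {z in C : |z| ≤ 160}; sigma_p(L) = open disk {z in C : |z| < 160}

Note L = 160·V where V is the unit left shift (V x)_k = x_{k+1}; so sigma(L) = 160·sigma(V) and ||L|| = 160||V||. ||L x||^2 = 25600sum_{k≥2} |x_k|^2 ≤ 25600||x||^2, with equality on {x : x_1 = 0}, so ||L|| = 160. For any lambda with |lambda| < 160, set r = lambda/160 (|r| < 1); the vector x = (1, r, r^2, ...) is in l^2 and satisfies L x = 160(r, r^2, ...) = lambda x, so lambda is an eigenvalue. On the boundary |lambda| = 160 the geometric series diverges, so no l^2 eigenvector exists, but these lambda lie in the approximate point spectrum. Hence sigma(L) is the closed disk of radius 160 and sigma_p(L) is the open disk.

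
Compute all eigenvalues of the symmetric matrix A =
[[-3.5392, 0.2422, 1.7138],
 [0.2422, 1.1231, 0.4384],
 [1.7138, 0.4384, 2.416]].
sigma(A) ≈ {-4, 1, 3}

A is real symmetric, so its spectrum consists of real eigenvalues. Expanding the characteristic polynomial of the displayed matrix gives
  det(λ I - A) = p(λ) = λ^3 + (0)λ^2 + (-13)λ + (12).
Solving p(λ) = 0 yields eigenvalues ≈ -4, 1, 3. (A is shown rounded to 4 decimals, so these recover the underlying integer eigenvalues to within that precision.)
Verification: the trace of A = 0 equals the sum of eigenvalues 0, and det(A) ≈ -11.9995 matches the eigenvalue product -12.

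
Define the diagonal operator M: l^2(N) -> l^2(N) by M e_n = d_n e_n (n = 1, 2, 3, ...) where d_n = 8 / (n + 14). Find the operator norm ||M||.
||M|| = 8/15 (attained at n = 1)

For M diagonal, ||M|| = sup_n |d_n| = sup_n 8/(n + 14). This is positive and strictly decreasing in n, so the supremum is attained at n = 1: d_1 = 8/(1 + 14) = 8/15. Hence ||M|| = 8/15.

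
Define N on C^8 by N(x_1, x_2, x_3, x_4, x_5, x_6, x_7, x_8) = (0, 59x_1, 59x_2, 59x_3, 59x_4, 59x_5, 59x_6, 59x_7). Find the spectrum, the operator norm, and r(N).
sigma(N) = {0}; ||N|| = 59; r(N) = 0. (N is nilpotent with N^8 = 0.)

On C^8, N is a strictly lower-triangular matrix with 59 on the subdiagonal and zeros elsewhere, so its characteristic polynomial is lambda^8 and every eigenvalue is 0: sigma(N) = {0}. For the operator norm, N e_i = 59e_{i+1} for i = 1, ..., 7 and N e_8 = 0, so the singular values of N are 59 (with multiplicity 7) and 0; hence ||N|| = 59. The spectral radius r(N) = max|lambda| = 0. Note ||N|| > r(N) — characteristic of non-normal nilpotent operators. Indeed N^8 = 0.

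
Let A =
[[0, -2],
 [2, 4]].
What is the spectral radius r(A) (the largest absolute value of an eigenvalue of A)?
r(A) = 2

The eigenvalues of A are the roots of its characteristic polynomial. With M = A (coefficients from the trace and determinant):
  p(λ) = det(λ I - M) = λ^2 - 4λ + 4.
For λ^2 - 4λ + 4 the discriminant is 0. It is a perfect square (0^2), so the roots are rational: λ = (4 ± 0)/2 = 2, 2.
Thus the eigenvalues (to 4 decimals) are 2 (modulus 2). The spectral radius is the largest modulus: r(A) = 2. (Cross-check: r(A) ≤ ||A||_2 ≈ 4.8284; equality holds whenever A is normal, though it can also hold for some non-normal A.)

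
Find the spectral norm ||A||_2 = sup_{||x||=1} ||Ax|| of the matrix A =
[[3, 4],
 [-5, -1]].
||A||_2 = sqrt((51 + sqrt(1445))/2) ≈ 6.6713 (= sqrt(largest eigenvalue of A^T A))

||A||_2 = sigma_max(A) = sqrt(lambda_max(A^T A)). Form the symmetric matrix M = A^T A =
[[34, 17],
 [17, 17]].
Its characteristic polynomial (trace, determinant of M give the coefficients) is
  p(λ) = det(λ I - M) = λ^2 - 51λ + 289.
For λ^2 - 51λ + 289 the discriminant is 1445. It is nonnegative but not a perfect square, so the roots are real and irrational: λ = (51 ± sqrt(1445))/2 ≈ 44.5066, 6.4934.
So the eigenvalues of A^T A are ≈ 6.4934, 44.5066 (all ≥ 0, as they must be for A^T A). The largest is λ_max = (51 + sqrt(1445))/2 ≈ 44.5066, hence ||A||_2 = sqrt(λ_max) = sqrt((51 + sqrt(1445))/2) ≈ 6.6713.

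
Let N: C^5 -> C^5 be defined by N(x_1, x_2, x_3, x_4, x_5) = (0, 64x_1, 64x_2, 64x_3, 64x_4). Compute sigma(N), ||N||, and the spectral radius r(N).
sigma(N) = {0}; ||N|| = 64; r(N) = 0. (N is nilpotent with N^5 = 0.)

On C^5, N is a strictly lower-triangular matrix with 64 on the subdiagonal and zeros elsewhere, so its characteristic polynomial is lambda^5 and every eigenvalue is 0: sigma(N) = {0}. For the operator norm, N e_i = 64e_{i+1} for i = 1, ..., 4 and N e_5 = 0, so the singular values of N are 64 (with multiplicity 4) and 0; hence ||N|| = 64. The spectral radius r(N) = max|lambda| = 0. Note ||N|| > r(N) — characteristic of non-normal nilpotent operators. Indeed N^5 = 0.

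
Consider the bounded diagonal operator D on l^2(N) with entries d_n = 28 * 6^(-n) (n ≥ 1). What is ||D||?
||D|| = 14/3 (attained at n = 1)

For D diagonal, ||D|| = sup_n |d_n|. The sequence d_n = 28 * 6^(-n) is positive and strictly decreasing (ratio 6^(-1) < 1), so the supremum is d_1 = 28/6 = 14/3. Hence ||D|| = 14/3.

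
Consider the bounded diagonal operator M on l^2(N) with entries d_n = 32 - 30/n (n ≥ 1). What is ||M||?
||M|| = 32

For a diagonal operator on l^2 with entries d_n, ||M|| = sup_n |d_n|. Here d_1 = 2, d_2 = 17, ..., and d_n = 32 - 30/n increases monotonically toward 32. All terms lie in [2, 32), so |d_n| = d_n and the supremum is the limit 32, which is not attained by any individual d_n. Hence ||M|| = 32.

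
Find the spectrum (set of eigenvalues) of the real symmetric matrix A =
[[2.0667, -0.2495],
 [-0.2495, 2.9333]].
sigma(A) ≈ {2, 3}

A is real symmetric, so its spectrum consists of real eigenvalues. Expanding the characteristic polynomial of the displayed matrix gives
  det(λ I - A) = p(λ) = λ^2 + (-5)λ + (6).
Solving p(λ) = 0 yields eigenvalues ≈ 2, 3. (A is shown rounded to 4 decimals, so these recover the underlying integer eigenvalues to within that precision.)
Verification: the trace of A = 5 equals the sum of eigenvalues 5, and det(A) ≈ 6.0000 matches the eigenvalue product 6.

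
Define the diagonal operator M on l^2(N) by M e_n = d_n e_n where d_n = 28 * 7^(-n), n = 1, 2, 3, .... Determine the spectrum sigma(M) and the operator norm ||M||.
sigma(M) = {28 * 7^(-n) : n ≥ 1} ∪ {0}; ||M|| = 4

A bounded diagonal operator on l^2 with diagonal entries d_n has spectrum equal to the closure of {d_n : n ≥ 1}: every d_n is an eigenvalue (with eigenvector e_n), so {d_n} ⊂ sigma(M); the spectrum is closed, so its closure is too; and for lambda not in the closure, (M - lambda I) has bounded inverse (the diagonal entries 1/(d_n - lambda) are bounded). For our sequence d_n = 28 * 7^(-n), n = 1, 2, 3, ...:
  - {d_n} = {28 * 7^(-n) : n ≥ 1}; the only limit point is 0
  - closure = {28 * 7^(-n) : n ≥ 1} ∪ {0}
For the norm: a diagonal operator has ||M|| = sup_n |d_n|. Here d_n = 28 * 7^(-n) is positive and decreasing, so sup_n |d_n| = d_1 = 28/7 = 4. So ||M|| = 4.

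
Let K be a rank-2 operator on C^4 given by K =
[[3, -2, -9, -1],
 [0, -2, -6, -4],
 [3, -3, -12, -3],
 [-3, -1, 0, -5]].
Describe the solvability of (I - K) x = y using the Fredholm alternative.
(I - K) is invertible (det(I - K) = 56 ≠ 0), so for every y in C^4 the equation (I - K) x = y has a unique solution.

K has rank 2 and factors as K = U V^T = u1 v1^T + u2 v2^T with u1 = (2, 2, 3, 1), v1 = (0, -1, -3, -2), u2 = (-3, 0, -3, 3), v2 = (-1, 0, 1, -1) (multiplying out reproduces the displayed K). The nonzero eigenvalues of U V^T coincide with those of the 2 x 2 matrix G = V^T U = [[v1·u1, v1·u2], [v2·u1, v2·u2]] = [[-13, 3], [0, -3]], and by the Sylvester determinant identity det(I_4 - U V^T) = det(I_2 - V^T U) = det([[14, -3], [0, 4]]) = (14)(4) - (-3)(0) = 56. (Direct check: I - K =
[[-2, 2, 9, 1],
 [0, 3, 6, 4],
 [-3, 3, 13, 3],
 [3, 1, 0, 6]]
has determinant 56.) The finite-dimensional Fredholm alternative says: either (I - K) is invertible, or ker(I - K) ≠ {0} and then range(I - K) = ker((I - K)^*)^⊥, with dim ker(I - K) = dim ker((I - K)^*). Since det(I - K) ≠ 0, 1 is not an eigenvalue of K and ker(I - K) = {0}, so we are in the first case: for every y there is a unique x = (I - K)^(-1) y. (Explicitly, by the Woodbury identity, (I - U V^T)^(-1) = I + U (I_2 - G)^(-1) V^T.)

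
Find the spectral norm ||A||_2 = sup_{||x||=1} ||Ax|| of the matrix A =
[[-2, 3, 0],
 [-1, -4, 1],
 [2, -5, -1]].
||A||_2 ≈ 7.3016 (= sqrt(largest eigenvalue of A^T A))

||A||_2 = sigma_max(A) = sqrt(lambda_max(A^T A)). Form the symmetric matrix M = A^T A =
[[9, -12, -3],
 [-12, 50, 1],
 [-3, 1, 2]].
Its characteristic polynomial (trace, sum of principal 2x2 minors, determinant of M give the coefficients) is
  p(λ) = det(λ I - M) = λ^3 - 61λ^2 + 414λ - 225.
No integer candidate from the rational root theorem (±divisors of 225) is a root, so the roots are irrational. The cubic discriminant is Δ = 250561665 > 0, so there are three distinct real roots. p(0) = -225 and p(1) = 129 have opposite signs, so a root lies in (0, 1); Newton's method refines it to λ ≈ 0.5952. p(7) = 27 and p(8) = -305 have opposite signs, so a root lies in (7, 8); Newton's method refines it to λ ≈ 7.091. p(53) = -755 and p(54) = 1719 have opposite signs, so a root lies in (53, 54); Newton's method refines it to λ ≈ 53.3138. Check (Vieta): the three roots sum to 61, matching tr M = 61.
So the eigenvalues of A^T A are ≈ 0.5952, 7.091, 53.3138 (all ≥ 0, as they must be for A^T A). The largest is λ_max ≈ 53.3138, hence ||A||_2 = sqrt(λ_max) ≈ 7.3016.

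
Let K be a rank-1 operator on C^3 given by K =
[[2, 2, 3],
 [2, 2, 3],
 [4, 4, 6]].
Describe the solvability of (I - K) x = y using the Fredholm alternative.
(I - K) is invertible (det(I - K) = -9 ≠ 0), so for every y in C^3 the equation (I - K) x = y has a unique solution.

K has rank 1, so it is an outer product K = u v^T: every row of K is a multiple of one row vector. Reading off the entries, u = (-1, -1, -2) and v = (-2, -2, -3) (row i of K equals u_i·v^T). A rank-one matrix u v^T satisfies K u = u (v·u) and kills the (2)-dimensional subspace v^⊥, so its characteristic polynomial is lambda^2 (lambda - v·u) with v·u = tr K = 10. Hence the eigenvalues of I - K are 1 (multiplicity 2) and 1 - (10) = -9, so det(I - K) = -9. (Direct check: I - K =
[[-1, -2, -3],
 [-2, -1, -3],
 [-4, -4, -5]]
has determinant -9.) The finite-dimensional Fredholm alternative says: either (I - K) is invertible, or ker(I - K) ≠ {0} and then range(I - K) = ker((I - K)^*)^⊥, with dim ker(I - K) = dim ker((I - K)^*). Since det(I - K) ≠ 0, 1 is not an eigenvalue of K and ker(I - K) = {0}, so we are in the first case: for every y there is a unique x = (I - K)^(-1) y. Explicitly, by the Sherman–Morrison formula, (I - u v^T)^(-1) = I + u v^T/(1 - v·u), i.e. (I - K)^(-1) = I + K/(-9).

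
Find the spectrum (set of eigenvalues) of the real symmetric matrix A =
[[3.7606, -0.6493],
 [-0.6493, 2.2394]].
sigma(A) ≈ {2, 4}

A is real symmetric, so its spectrum consists of real eigenvalues. Expanding the characteristic polynomial of the displayed matrix gives
  det(λ I - A) = p(λ) = λ^2 + (-6)λ + (8).
Solving p(λ) = 0 yields eigenvalues ≈ 2, 4. (A is shown rounded to 4 decimals, so these recover the underlying integer eigenvalues to within that precision.)
Verification: the trace of A = 6 equals the sum of eigenvalues 6, and det(A) ≈ 7.9999 matches the eigenvalue product 8.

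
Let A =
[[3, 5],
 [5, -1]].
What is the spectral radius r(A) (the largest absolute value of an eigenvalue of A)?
r(A) = (2 + sqrt(116))/2 ≈ 6.3852

The eigenvalues of A are the roots of its characteristic polynomial. With M = A (coefficients from the trace and determinant):
  p(λ) = det(λ I - M) = λ^2 - 2λ - 28.
For λ^2 - 2λ - 28 the discriminant is 116. It is nonnegative but not a perfect square, so the roots are real and irrational: λ = (2 ± sqrt(116))/2 ≈ 6.3852, -4.3852.
Thus the eigenvalues (to 4 decimals) are 6.3852 (modulus 6.3852); -4.3852 (modulus 4.3852). The spectral radius is the largest modulus: r(A) = (2 + sqrt(116))/2 ≈ 6.3852. (Cross-check: r(A) ≤ ||A||_2 ≈ 6.3852; equality holds whenever A is normal, though it can also hold for some non-normal A.)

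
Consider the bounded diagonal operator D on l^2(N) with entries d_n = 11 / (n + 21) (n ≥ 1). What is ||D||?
||D|| = 1/2 (attained at n = 1)

For D diagonal, ||D|| = sup_n |d_n| = sup_n 11/(n + 21). This is positive and strictly decreasing in n, so the supremum is attained at n = 1: d_1 = 11/(1 + 21) = 1/2. Hence ||D|| = 1/2.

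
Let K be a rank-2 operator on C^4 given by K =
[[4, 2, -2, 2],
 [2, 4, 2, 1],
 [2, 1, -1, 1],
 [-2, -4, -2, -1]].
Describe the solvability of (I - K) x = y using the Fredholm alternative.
(I - K) is invertible (det(I - K) = 4 ≠ 0), so for every y in C^4 the equation (I - K) x = y has a unique solution.

K has rank 2 and factors as K = U V^T = u1 v1^T + u2 v2^T with u1 = (-2, -1, -1, 1), v1 = (-2, -2, 0, -1), u2 = (-2, 2, -1, -2), v2 = (0, 1, 1, 0) (multiplying out reproduces the displayed K). The nonzero eigenvalues of U V^T coincide with those of the 2 x 2 matrix G = V^T U = [[v1·u1, v1·u2], [v2·u1, v2·u2]] = [[5, 2], [-2, 1]], and by the Sylvester determinant identity det(I_4 - U V^T) = det(I_2 - V^T U) = det([[-4, -2], [2, 0]]) = (-4)(0) - (-2)(2) = 4. (Direct check: I - K =
[[-3, -2, 2, -2],
 [-2, -3, -2, -1],
 [-2, -1, 2, -1],
 [2, 4, 2, 2]]
has determinant 4.) The finite-dimensional Fredholm alternative says: either (I - K) is invertible, or ker(I - K) ≠ {0} and then range(I - K) = ker((I - K)^*)^⊥, with dim ker(I - K) = dim ker((I - K)^*). Since det(I - K) ≠ 0, 1 is not an eigenvalue of K and ker(I - K) = {0}, so we are in the first case: for every y there is a unique x = (I - K)^(-1) y. (Explicitly, by the Woodbury identity, (I - U V^T)^(-1) = I + U (I_2 - G)^(-1) V^T.)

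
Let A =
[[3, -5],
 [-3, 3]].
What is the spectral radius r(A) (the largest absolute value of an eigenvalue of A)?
r(A) = (6 + sqrt(60))/2 ≈ 6.873

The eigenvalues of A are the roots of its characteristic polynomial. With M = A (coefficients from the trace and determinant):
  p(λ) = det(λ I - M) = λ^2 - 6λ - 6.
For λ^2 - 6λ - 6 the discriminant is 60. It is nonnegative but not a perfect square, so the roots are real and irrational: λ = (6 ± sqrt(60))/2 ≈ 6.873, -0.873.
Thus the eigenvalues (to 4 decimals) are 6.873 (modulus 6.873); -0.873 (modulus 0.873). The spectral radius is the largest modulus: r(A) = (6 + sqrt(60))/2 ≈ 6.873. (Cross-check: r(A) ≤ ||A||_2 ≈ 7.1623; equality holds whenever A is normal, though it can also hold for some non-normal A.)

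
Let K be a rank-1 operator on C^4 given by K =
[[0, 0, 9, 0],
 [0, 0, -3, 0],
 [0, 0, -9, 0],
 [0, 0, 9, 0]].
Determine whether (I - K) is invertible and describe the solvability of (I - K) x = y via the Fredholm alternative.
(I - K) is invertible (det(I - K) = 10 ≠ 0), so for every y in C^4 the equation (I - K) x = y has a unique solution.

K has rank 1, so it is an outer product K = u v^T: every row of K is a multiple of one row vector. Reading off the entries, u = (-3, 1, 3, -3) and v = (0, 0, -3, 0) (row i of K equals u_i·v^T). A rank-one matrix u v^T satisfies K u = u (v·u) and kills the (3)-dimensional subspace v^⊥, so its characteristic polynomial is lambda^3 (lambda - v·u) with v·u = tr K = -9. Hence the eigenvalues of I - K are 1 (multiplicity 3) and 1 - (-9) = 10, so det(I - K) = 10. (Direct check: I - K =
[[1, 0, -9, 0],
 [0, 1, 3, 0],
 [0, 0, 10, 0],
 [0, 0, -9, 1]]
has determinant 10.) The finite-dimensional Fredholm alternative says: either (I - K) is invertible, or ker(I - K) ≠ {0} and then range(I - K) = ker((I - K)^*)^⊥, with dim ker(I - K) = dim ker((I - K)^*). Since det(I - K) ≠ 0, 1 is not an eigenvalue of K and ker(I - K) = {0}, so we are in the first case: for every y there is a unique x = (I - K)^(-1) y. Explicitly, by the Sherman–Morrison formula, (I - u v^T)^(-1) = I + u v^T/(1 - v·u), i.e. (I - K)^(-1) = I + K/(10).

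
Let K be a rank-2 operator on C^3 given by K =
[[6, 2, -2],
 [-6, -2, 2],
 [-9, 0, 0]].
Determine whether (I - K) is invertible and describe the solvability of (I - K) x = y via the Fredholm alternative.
(I - K) is invertible (det(I - K) = -21 ≠ 0), so for every y in C^3 the equation (I - K) x = y has a unique solution.

K has rank 2 and factors as K = U V^T = u1 v1^T + u2 v2^T with u1 = (1, -1, -3), v1 = (3, 0, 0), u2 = (-1, 1, 0), v2 = (-3, -2, 2) (multiplying out reproduces the displayed K). The nonzero eigenvalues of U V^T coincide with those of the 2 x 2 matrix G = V^T U = [[v1·u1, v1·u2], [v2·u1, v2·u2]] = [[3, -3], [-7, 1]], and by the Sylvester determinant identity det(I_3 - U V^T) = det(I_2 - V^T U) = det([[-2, 3], [7, 0]]) = (-2)(0) - (3)(7) = -21. (Direct check: I - K =
[[-5, -2, 2],
 [6, 3, -2],
 [9, 0, 1]]
has determinant -21.) The finite-dimensional Fredholm alternative says: either (I - K) is invertible, or ker(I - K) ≠ {0} and then range(I - K) = ker((I - K)^*)^⊥, with dim ker(I - K) = dim ker((I - K)^*). Since det(I - K) ≠ 0, 1 is not an eigenvalue of K and ker(I - K) = {0}, so we are in the first case: for every y there is a unique x = (I - K)^(-1) y. (Explicitly, by the Woodbury identity, (I - U V^T)^(-1) = I + U (I_2 - G)^(-1) V^T.)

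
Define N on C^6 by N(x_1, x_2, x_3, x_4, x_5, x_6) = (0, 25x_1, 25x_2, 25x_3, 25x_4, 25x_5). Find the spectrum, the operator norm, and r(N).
sigma(N) = {0}; ||N|| = 25; r(N) = 0. (N is nilpotent with N^6 = 0.)

On C^6, N is a strictly lower-triangular matrix with 25 on the subdiagonal and zeros elsewhere, so its characteristic polynomial is lambda^6 and every eigenvalue is 0: sigma(N) = {0}. For the operator norm, N e_i = 25e_{i+1} for i = 1, ..., 5 and N e_6 = 0, so the singular values of N are 25 (with multiplicity 5) and 0; hence ||N|| = 25. The spectral radius r(N) = max|lambda| = 0. Note ||N|| > r(N) — characteristic of non-normal nilpotent operators. Indeed N^6 = 0.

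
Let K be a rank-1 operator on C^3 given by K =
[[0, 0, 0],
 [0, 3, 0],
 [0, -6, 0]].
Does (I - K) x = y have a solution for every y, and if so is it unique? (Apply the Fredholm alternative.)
(I - K) is invertible (det(I - K) = -2 ≠ 0), so for every y in C^3 the equation (I - K) x = y has a unique solution.

K has rank 1, so it is an outer product K = u v^T: every row of K is a multiple of one row vector. Reading off the entries, u = (0, -1, 2) and v = (0, -3, 0) (row i of K equals u_i·v^T). A rank-one matrix u v^T satisfies K u = u (v·u) and kills the (2)-dimensional subspace v^⊥, so its characteristic polynomial is lambda^2 (lambda - v·u) with v·u = tr K = 3. Hence the eigenvalues of I - K are 1 (multiplicity 2) and 1 - (3) = -2, so det(I - K) = -2. (Direct check: I - K =
[[1, 0, 0],
 [0, -2, 0],
 [0, 6, 1]]
has determinant -2.) The finite-dimensional Fredholm alternative says: either (I - K) is invertible, or ker(I - K) ≠ {0} and then range(I - K) = ker((I - K)^*)^⊥, with dim ker(I - K) = dim ker((I - K)^*). Since det(I - K) ≠ 0, 1 is not an eigenvalue of K and ker(I - K) = {0}, so we are in the first case: for every y there is a unique x = (I - K)^(-1) y. Explicitly, by the Sherman–Morrison formula, (I - u v^T)^(-1) = I + u v^T/(1 - v·u), i.e. (I - K)^(-1) = I + K/(-2).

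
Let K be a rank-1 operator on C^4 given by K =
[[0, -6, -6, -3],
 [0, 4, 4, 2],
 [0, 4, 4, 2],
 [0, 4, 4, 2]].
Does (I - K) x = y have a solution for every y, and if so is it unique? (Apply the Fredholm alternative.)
(I - K) is invertible (det(I - K) = -9 ≠ 0), so for every y in C^4 the equation (I - K) x = y has a unique solution.

K has rank 1, so it is an outer product K = u v^T: every row of K is a multiple of one row vector. Reading off the entries, u = (3, -2, -2, -2) and v = (0, -2, -2, -1) (row i of K equals u_i·v^T). A rank-one matrix u v^T satisfies K u = u (v·u) and kills the (3)-dimensional subspace v^⊥, so its characteristic polynomial is lambda^3 (lambda - v·u) with v·u = tr K = 10. Hence the eigenvalues of I - K are 1 (multiplicity 3) and 1 - (10) = -9, so det(I - K) = -9. (Direct check: I - K =
[[1, 6, 6, 3],
 [0, -3, -4, -2],
 [0, -4, -3, -2],
 [0, -4, -4, -1]]
has determinant -9.) The finite-dimensional Fredholm alternative says: either (I - K) is invertible, or ker(I - K) ≠ {0} and then range(I - K) = ker((I - K)^*)^⊥, with dim ker(I - K) = dim ker((I - K)^*). Since det(I - K) ≠ 0, 1 is not an eigenvalue of K and ker(I - K) = {0}, so we are in the first case: for every y there is a unique x = (I - K)^(-1) y. Explicitly, by the Sherman–Morrison formula, (I - u v^T)^(-1) = I + u v^T/(1 - v·u), i.e. (I - K)^(-1) = I + K/(-9).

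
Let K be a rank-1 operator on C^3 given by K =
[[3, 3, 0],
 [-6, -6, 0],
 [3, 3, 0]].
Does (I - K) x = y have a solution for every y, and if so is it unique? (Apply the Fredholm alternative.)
(I - K) is invertible (det(I - K) = 4 ≠ 0), so for every y in C^3 the equation (I - K) x = y has a unique solution.

K has rank 1, so it is an outer product K = u v^T: every row of K is a multiple of one row vector. Reading off the entries, u = (1, -2, 1) and v = (3, 3, 0) (row i of K equals u_i·v^T). A rank-one matrix u v^T satisfies K u = u (v·u) and kills the (2)-dimensional subspace v^⊥, so its characteristic polynomial is lambda^2 (lambda - v·u) with v·u = tr K = -3. Hence the eigenvalues of I - K are 1 (multiplicity 2) and 1 - (-3) = 4, so det(I - K) = 4. (Direct check: I - K =
[[-2, -3, 0],
 [6, 7, 0],
 [-3, -3, 1]]
has determinant 4.) The finite-dimensional Fredholm alternative says: either (I - K) is invertible, or ker(I - K) ≠ {0} and then range(I - K) = ker((I - K)^*)^⊥, with dim ker(I - K) = dim ker((I - K)^*). Since det(I - K) ≠ 0, 1 is not an eigenvalue of K and ker(I - K) = {0}, so we are in the first case: for every y there is a unique x = (I - K)^(-1) y. Explicitly, by the Sherman–Morrison formula, (I - u v^T)^(-1) = I + u v^T/(1 - v·u), i.e. (I - K)^(-1) = I + K/(4).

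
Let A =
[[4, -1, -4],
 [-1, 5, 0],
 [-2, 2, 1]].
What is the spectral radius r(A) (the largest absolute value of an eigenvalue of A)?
r(A) ≈ 6.7536

The eigenvalues of A are the roots of its characteristic polynomial. With M = A (coefficients from the trace, the sum of principal 2x2 minors, and det A):
  p(λ) = det(λ I - M) = λ^3 - 10λ^2 + 20λ + 13.
No integer candidate from the rational root theorem (±divisors of 13) is a root, so the roots are irrational. The cubic discriminant is Δ = 8637 > 0, so there are three distinct real roots. p(-1) = -18 and p(0) = 13 have opposite signs, so a root lies in (-1, 0); Newton's method refines it to λ ≈ -0.5121. p(3) = 10 and p(4) = -3 have opposite signs, so a root lies in (3, 4); Newton's method refines it to λ ≈ 3.7585. p(6) = -11 and p(7) = 6 have opposite signs, so a root lies in (6, 7); Newton's method refines it to λ ≈ 6.7536. Check (Vieta): the three roots sum to 10, matching tr M = 10.
Thus the eigenvalues (to 4 decimals) are -0.5121 (modulus 0.5121); 3.7585 (modulus 3.7585); 6.7536 (modulus 6.7536). The spectral radius is the largest modulus: r(A) ≈ 6.7536. (Cross-check: r(A) ≤ ||A||_2 ≈ 6.9166; equality holds whenever A is normal, though it can also hold for some non-normal A.)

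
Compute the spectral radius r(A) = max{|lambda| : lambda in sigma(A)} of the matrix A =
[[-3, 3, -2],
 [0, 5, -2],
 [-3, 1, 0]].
r(A) ≈ 5.0545

The eigenvalues of A are the roots of its characteristic polynomial. With M = A (coefficients from the trace, the sum of principal 2x2 minors, and det A):
  p(λ) = det(λ I - M) = λ^3 - 2λ^2 - 19λ + 18.
No integer candidate from the rational root theorem (±divisors of 18) is a root, so the roots are irrational. The cubic discriminant is Δ = 33020 > 0, so there are three distinct real roots. p(-4) = -2 and p(-3) = 30 have opposite signs, so a root lies in (-4, -3); Newton's method refines it to λ ≈ -3.9549. p(0) = 18 and p(1) = -2 have opposite signs, so a root lies in (0, 1); Newton's method refines it to λ ≈ 0.9004. p(5) = -2 and p(6) = 48 have opposite signs, so a root lies in (5, 6); Newton's method refines it to λ ≈ 5.0545. Check (Vieta): the three roots sum to 2, matching tr M = 2.
Thus the eigenvalues (to 4 decimals) are -3.9549 (modulus 3.9549); 0.9004 (modulus 0.9004); 5.0545 (modulus 5.0545). The spectral radius is the largest modulus: r(A) ≈ 5.0545. (Cross-check: r(A) ≤ ||A||_2 ≈ 6.9541; equality holds whenever A is normal, though it can also hold for some non-normal A.)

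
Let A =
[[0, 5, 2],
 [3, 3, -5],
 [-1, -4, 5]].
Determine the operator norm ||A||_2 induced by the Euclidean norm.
||A||_2 ≈ 9.1938 (= sqrt(largest eigenvalue of A^T A))

||A||_2 = sigma_max(A) = sqrt(lambda_max(A^T A)). Form the symmetric matrix M = A^T A =
[[10, 13, -20],
 [13, 50, -25],
 [-20, -25, 54]].
Its characteristic polynomial (trace, sum of principal 2x2 minors, determinant of M give the coefficients) is
  p(λ) = det(λ I - M) = λ^3 - 114λ^2 + 2546λ - 4624.
No integer candidate from the rational root theorem (±divisors of 4624) is a root, so the roots are irrational. The cubic discriminant is Δ = 14405363824 > 0, so there are three distinct real roots. p(1) = -2191 and p(2) = 20 have opposite signs, so a root lies in (1, 2); Newton's method refines it to λ ≈ 1.9905. p(27) = 695 and p(28) = -760 have opposite signs, so a root lies in (27, 28); Newton's method refines it to λ ≈ 27.4831. p(84) = -2440 and p(85) = 2261 have opposite signs, so a root lies in (84, 85); Newton's method refines it to λ ≈ 84.5264. Check (Vieta): the three roots sum to 114, matching tr M = 114.
So the eigenvalues of A^T A are ≈ 1.9905, 27.4831, 84.5264 (all ≥ 0, as they must be for A^T A). The largest is λ_max ≈ 84.5264, hence ||A||_2 = sqrt(λ_max) ≈ 9.1938.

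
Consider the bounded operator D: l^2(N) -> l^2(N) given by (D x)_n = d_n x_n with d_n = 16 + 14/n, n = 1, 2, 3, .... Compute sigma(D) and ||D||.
sigma(D) = {16 + 14/n : n ≥ 1} ∪ {16}; ||D|| = 30

A bounded diagonal operator on l^2 with diagonal entries d_n has spectrum equal to the closure of {d_n : n ≥ 1}: every d_n is an eigenvalue (with eigenvector e_n), so {d_n} ⊂ sigma(D); the spectrum is closed, so its closure is too; and for lambda not in the closure, (D - lambda I) has bounded inverse (the diagonal entries 1/(d_n - lambda) are bounded). For our sequence d_n = 16 + 14/n, n = 1, 2, 3, ...:
  - {d_n} = {16 + 14/n : n ≥ 1}; the only limit point is 16
  - closure = {16 + 14/n : n ≥ 1} ∪ {16}
For the norm: a diagonal operator has ||D|| = sup_n |d_n|. Here d_n = 16 + 14/n is positive and decreasing, so sup_n |d_n| = d_1 = 16 + 14 = 30. So ||D|| = 30.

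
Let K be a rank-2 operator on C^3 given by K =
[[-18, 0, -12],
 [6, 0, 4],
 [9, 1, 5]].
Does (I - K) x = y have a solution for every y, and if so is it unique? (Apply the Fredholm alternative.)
(I - K) is invertible (det(I - K) = 28 ≠ 0), so for every y in C^3 the equation (I - K) x = y has a unique solution.

K has rank 2 and factors as K = U V^T = u1 v1^T + u2 v2^T with u1 = (-3, 1, 2), v1 = (3, 1, 1), u2 = (-3, 1, 1), v2 = (3, -1, 3) (multiplying out reproduces the displayed K). The nonzero eigenvalues of U V^T coincide with those of the 2 x 2 matrix G = V^T U = [[v1·u1, v1·u2], [v2·u1, v2·u2]] = [[-6, -7], [-4, -7]], and by the Sylvester determinant identity det(I_3 - U V^T) = det(I_2 - V^T U) = det([[7, 7], [4, 8]]) = (7)(8) - (7)(4) = 28. (Direct check: I - K =
[[19, 0, 12],
 [-6, 1, -4],
 [-9, -1, -4]]
has determinant 28.) The finite-dimensional Fredholm alternative says: either (I - K) is invertible, or ker(I - K) ≠ {0} and then range(I - K) = ker((I - K)^*)^⊥, with dim ker(I - K) = dim ker((I - K)^*). Since det(I - K) ≠ 0, 1 is not an eigenvalue of K and ker(I - K) = {0}, so we are in the first case: for every y there is a unique x = (I - K)^(-1) y. (Explicitly, by the Woodbury identity, (I - U V^T)^(-1) = I + U (I_2 - G)^(-1) V^T.)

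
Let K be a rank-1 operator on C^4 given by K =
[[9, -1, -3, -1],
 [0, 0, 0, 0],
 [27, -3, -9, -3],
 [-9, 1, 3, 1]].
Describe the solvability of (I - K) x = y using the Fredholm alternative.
(I - K) is singular (det(I - K) = 0, i.e. 1 ∈ sigma(K)). (I - K) x = y is solvable iff y ⊥ ker((I - K)^*) = span{(9, -1, -3, -1)}, i.e. iff 9y_1 - y_2 - 3y_3 - y_4 = 0. When solvable, the solutions are x = y + c·(1, 0, 3, -1), c arbitrary (ker(I - K) = span{(1, 0, 3, -1)}, dimension 1).

K has rank 1, so it is an outer product K = u v^T: every row of K is a multiple of one row vector. Reading off the entries, u = (1, 0, 3, -1) and v = (9, -1, -3, -1) (row i of K equals u_i·v^T). A rank-one matrix u v^T satisfies K u = u (v·u) and kills the (3)-dimensional subspace v^⊥, so its characteristic polynomial is lambda^3 (lambda - v·u) with v·u = tr K = 1. Hence the eigenvalues of I - K are 1 (multiplicity 3) and 1 - (1) = 0, so det(I - K) = 0. (Direct check: I - K =
[[-8, 1, 3, 1],
 [0, 1, 0, 0],
 [-27, 3, 10, 3],
 [9, -1, -3, 0]]
has determinant 0.) So 1 is an eigenvalue of K and (I - K) is not invertible. The finite-dimensional Fredholm alternative says: either (I - K) is invertible, or ker(I - K) ≠ {0} and then range(I - K) = ker((I - K)^*)^⊥, with dim ker(I - K) = dim ker((I - K)^*). We are in the second case, so we need both kernels. Kernel of I - K: (I - K) u = u - u (v·u) = u - u = 0, so ker(I - K) = span{u} = span{(1, 0, 3, -1)} (it is exactly 1-dimensional because rank(I - K) = 3). Kernel of the adjoint: K is real, so (I - K)^* = I - K^T = I - v u^T, and (I - v u^T) v = v - v (u·v) = 0; hence ker((I - K)^*) = span{v} = span{(9, -1, -3, -1)}. Therefore (I - K) x = y is solvable iff <y, v> = 0, i.e. iff 9y_1 - y_2 - 3y_3 - y_4 = 0. When this holds, K y = u (v·y) = 0, so (I - K) y = y and x = y is a particular solution; the full solution set is the line x = y + c·u = y + c·(1, 0, 3, -1), c ∈ C.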